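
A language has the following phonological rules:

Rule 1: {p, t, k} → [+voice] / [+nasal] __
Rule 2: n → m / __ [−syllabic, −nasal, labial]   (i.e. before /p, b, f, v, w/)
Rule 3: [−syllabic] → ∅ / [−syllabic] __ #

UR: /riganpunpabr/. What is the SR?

rigambumbab

Rule 1 (post-nasal voicing): /p/ is a voiceless stop immediately after the nasal /n/, so it voices to [b]. /p/ is a voiceless stop immediately after the nasal /n/, so it voices to [b]. /riganpunpabr/ → riganbunbabr.
Rule 2 (nasal place assimilation): /n/ precedes the labial consonant /b/, so it assimilates in place to [m]. /n/ precedes the labial consonant /b/, so it assimilates in place to [m]. /riganbunbabr/ → rigambumbabr.
Rule 3 (final cluster simplification): /r/ is the second consonant of a word-final cluster /br/, so it deletes. /rigambumbabr/ → rigambumbab.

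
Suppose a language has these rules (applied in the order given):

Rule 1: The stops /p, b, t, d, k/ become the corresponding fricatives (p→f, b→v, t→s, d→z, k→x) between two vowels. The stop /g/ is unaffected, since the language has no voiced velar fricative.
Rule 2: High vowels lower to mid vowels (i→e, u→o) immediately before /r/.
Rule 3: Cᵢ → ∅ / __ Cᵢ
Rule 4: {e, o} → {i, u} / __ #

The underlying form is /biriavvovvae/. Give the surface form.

Rule 1 (intervocalic spirantization): no segment meets the environment; /biriavvovvae/ is unchanged.
Rule 2 (pre-rhotic lowering): /i/ is a high vowel immediately before /r/, so it lowers to [e]. /biriavvovvae/ → beriavvovvae.
Rule 3 (degemination): /vv/ is a geminate; the first /v/ deletes. /vv/ is a geminate; the first /v/ deletes. /beriavvovvae/ → beriavovae.
Rule 4 (final vowel raising): /e/ is a mid vowel in word-final position, so it raises to [i]. /beriavovae/ → beriavovai.

beriavovai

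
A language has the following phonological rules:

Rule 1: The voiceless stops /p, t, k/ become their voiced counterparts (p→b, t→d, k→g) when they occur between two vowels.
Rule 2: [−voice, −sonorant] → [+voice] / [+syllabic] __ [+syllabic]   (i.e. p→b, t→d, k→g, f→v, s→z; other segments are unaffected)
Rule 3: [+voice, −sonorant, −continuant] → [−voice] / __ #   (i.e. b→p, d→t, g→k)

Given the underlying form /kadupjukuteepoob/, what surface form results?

Rule 1 (intervocalic voicing): /k/ is a voiceless stop between vowels /u/ and /u/, so it voices to [g]. /t/ is a voiceless stop between vowels /u/ and /e/, so it voices to [d]. /p/ is a voiceless stop between vowels /e/ and /o/, so it voices to [b]. /kadupjukuteepoob/ → kadupjugudeeboob.
Rule 2 (intervocalic voicing): no segment meets the environment; /kadupjugudeeboob/ is unchanged.
Rule 3 (final devoicing): /b/ is a voiced stop in word-final position, so it devoices to [p]. /kadupjugudeeboob/ → kadupjugudeeboop.

kadupjugudeeboop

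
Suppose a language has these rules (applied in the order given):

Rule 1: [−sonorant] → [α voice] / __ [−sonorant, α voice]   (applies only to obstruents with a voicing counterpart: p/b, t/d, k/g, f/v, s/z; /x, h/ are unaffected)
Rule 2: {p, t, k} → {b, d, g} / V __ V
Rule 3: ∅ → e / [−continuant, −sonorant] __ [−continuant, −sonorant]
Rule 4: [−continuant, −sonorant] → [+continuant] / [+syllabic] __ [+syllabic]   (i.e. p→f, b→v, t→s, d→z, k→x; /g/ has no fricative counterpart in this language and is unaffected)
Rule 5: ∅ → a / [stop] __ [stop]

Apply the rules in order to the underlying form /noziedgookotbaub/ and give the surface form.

Rule 1 (regressive voicing assimilation): /t/ precedes the voiced obstruent /b/, so it voices to [d] by assimilation. /noziedgookotbaub/ → noziedgookodbaub.
Rule 2 (intervocalic voicing): /k/ is a voiceless stop between vowels /o/ and /o/, so it voices to [g]. /noziedgookodbaub/ → noziedgoogodbaub.
Rule 3 (stop-cluster e-epenthesis): /d/ and /g/ form a stop–stop cluster, so [e] is inserted between them. /d/ and /b/ form a stop–stop cluster, so [e] is inserted between them. /noziedgoogodbaub/ → noziedegoogodebaub.
Rule 4 (intervocalic spirantization): /d/ is a stop between vowels /e/ and /e/, so it spirantizes to the fricative [z]. /d/ is a stop between vowels /o/ and /e/, so it spirantizes to the fricative [z]. /b/ is a stop between vowels /e/ and /a/, so it spirantizes to the fricative [v]. /noziedegoogodebaub/ → noziezegoogozevaub.
Rule 5 (stop-cluster a-epenthesis): no segment meets the environment; /noziezegoogozevaub/ is unchanged.

noziezegoogozevaub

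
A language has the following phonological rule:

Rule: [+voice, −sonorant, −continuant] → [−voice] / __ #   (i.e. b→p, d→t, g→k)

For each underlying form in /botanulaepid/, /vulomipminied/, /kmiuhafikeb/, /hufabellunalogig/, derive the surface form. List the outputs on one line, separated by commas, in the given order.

/botanulaepid/: /d/ is a voiced stop in word-final position, so it devoices to [t]. → [botanulaepit].
/vulomipminied/: /d/ is a voiced stop in word-final position, so it devoices to [t]. → [vulomipminiet].
/kmiuhafikeb/: /b/ is a voiced stop in word-final position, so it devoices to [p]. → [kmiuhafikep].
/hufabellunalogig/: /g/ is a voiced stop in word-final position, so it devoices to [k]. → [hufabellunalogik].

botanulaepit, vulomipminiet, kmiuhafikep, hufabellunalogik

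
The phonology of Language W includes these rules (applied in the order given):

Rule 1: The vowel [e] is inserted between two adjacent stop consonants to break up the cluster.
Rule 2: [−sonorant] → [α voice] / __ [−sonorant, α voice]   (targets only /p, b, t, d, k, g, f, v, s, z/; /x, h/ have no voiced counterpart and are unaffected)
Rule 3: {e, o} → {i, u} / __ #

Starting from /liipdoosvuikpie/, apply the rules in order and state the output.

liipedoozvuikepii

Rule 1 (stop-cluster e-epenthesis): /p/ and /d/ form a stop–stop cluster, so [e] is inserted between them. /k/ and /p/ form a stop–stop cluster, so [e] is inserted between them. /liipdoosvuikpie/ → liipedoosvuikepie.
Rule 2 (regressive voicing assimilation): /s/ precedes the voiced obstruent /v/, so it voices to [z] by assimilation. /liipedoosvuikepie/ → liipedoozvuikepie.
Rule 3 (final vowel raising): /e/ is a mid vowel in word-final position, so it raises to [i]. /liipedoozvuikepie/ → liipedoozvuikepii.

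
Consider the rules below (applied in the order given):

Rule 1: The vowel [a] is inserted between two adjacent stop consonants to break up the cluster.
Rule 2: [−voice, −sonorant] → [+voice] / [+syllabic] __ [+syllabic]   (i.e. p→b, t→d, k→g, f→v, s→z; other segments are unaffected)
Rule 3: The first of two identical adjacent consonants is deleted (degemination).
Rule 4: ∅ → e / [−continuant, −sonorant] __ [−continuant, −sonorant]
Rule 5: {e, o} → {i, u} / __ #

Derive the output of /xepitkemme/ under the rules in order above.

xebidagemi

Rule 1 (stop-cluster a-epenthesis): /t/ and /k/ form a stop–stop cluster, so [a] is inserted between them. /xepitkemme/ → xepitakemme.
Rule 2 (intervocalic voicing): /p/ is a voiceless obstruent between vowels /e/ and /i/, so it voices to [b]. /t/ is a voiceless obstruent between vowels /i/ and /a/, so it voices to [d]. /k/ is a voiceless obstruent between vowels /a/ and /e/, so it voices to [g]. /xepitakemme/ → xebidagemme.
Rule 3 (degemination): /mm/ is a geminate; the first /m/ deletes. /xebidagemme/ → xebidageme.
Rule 4 (stop-cluster e-epenthesis): no segment meets the environment; /xebidageme/ is unchanged.
Rule 5 (final vowel raising): /e/ is a mid vowel in word-final position, so it raises to [i]. /xebidageme/ → xebidagemi.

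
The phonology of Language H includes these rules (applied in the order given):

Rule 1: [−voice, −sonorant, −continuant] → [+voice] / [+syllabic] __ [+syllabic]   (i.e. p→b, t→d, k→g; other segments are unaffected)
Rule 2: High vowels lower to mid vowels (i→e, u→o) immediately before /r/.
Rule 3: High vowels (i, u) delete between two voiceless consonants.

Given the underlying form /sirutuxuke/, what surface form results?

seruduxuge

Rule 1 (intervocalic voicing): /t/ is a voiceless stop between vowels /u/ and /u/, so it voices to [d]. /k/ is a voiceless stop between vowels /u/ and /e/, so it voices to [g]. /sirutuxuke/ → siruduxuge.
Rule 2 (pre-rhotic lowering): /i/ is a high vowel immediately before /r/, so it lowers to [e]. /siruduxuge/ → seruduxuge.
Rule 3 (high vowel syncope): no segment meets the environment; /seruduxuge/ is unchanged.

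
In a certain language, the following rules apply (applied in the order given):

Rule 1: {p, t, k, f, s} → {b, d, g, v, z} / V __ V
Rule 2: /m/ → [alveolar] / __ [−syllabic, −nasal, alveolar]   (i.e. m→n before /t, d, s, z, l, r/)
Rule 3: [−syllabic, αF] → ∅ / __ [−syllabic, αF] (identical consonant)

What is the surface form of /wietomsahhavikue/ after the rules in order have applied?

wiedonsahavigue

Rule 1 (intervocalic voicing): /t/ is a voiceless obstruent between vowels /e/ and /o/, so it voices to [d]. /k/ is a voiceless obstruent between vowels /i/ and /u/, so it voices to [g]. /wietomsahhavikue/ → wiedomsahhavigue.
Rule 2 (nasal place assimilation): /m/ precedes the alveolar consonant /s/, so it assimilates in place to [n]. /wiedomsahhavigue/ → wiedonsahhavigue.
Rule 3 (degemination): /hh/ is a geminate; the first /h/ deletes. /wiedonsahhavigue/ → wiedonsahavigue.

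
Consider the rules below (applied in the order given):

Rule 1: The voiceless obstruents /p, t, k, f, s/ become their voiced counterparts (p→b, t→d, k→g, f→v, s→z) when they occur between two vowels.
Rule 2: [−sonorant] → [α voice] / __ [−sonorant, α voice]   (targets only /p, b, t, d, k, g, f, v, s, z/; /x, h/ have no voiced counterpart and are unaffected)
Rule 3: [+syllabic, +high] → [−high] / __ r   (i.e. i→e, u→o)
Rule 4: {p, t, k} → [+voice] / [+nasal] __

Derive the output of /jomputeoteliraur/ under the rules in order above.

jombudeodeleraor

Rule 1 (intervocalic voicing): /t/ is a voiceless obstruent between vowels /u/ and /e/, so it voices to [d]. /t/ is a voiceless obstruent between vowels /o/ and /e/, so it voices to [d]. /jomputeoteliraur/ → jompudeodeliraur.
Rule 2 (regressive voicing assimilation): no segment meets the environment; /jompudeodeliraur/ is unchanged.
Rule 3 (pre-rhotic lowering): /i/ is a high vowel immediately before /r/, so it lowers to [e]. /u/ is a high vowel immediately before /r/, so it lowers to [o]. /jompudeodeliraur/ → jompudeodeleraor.
Rule 4 (post-nasal voicing): /p/ is a voiceless stop immediately after the nasal /m/, so it voices to [b]. /jompudeodeleraor/ → jombudeodeleraor.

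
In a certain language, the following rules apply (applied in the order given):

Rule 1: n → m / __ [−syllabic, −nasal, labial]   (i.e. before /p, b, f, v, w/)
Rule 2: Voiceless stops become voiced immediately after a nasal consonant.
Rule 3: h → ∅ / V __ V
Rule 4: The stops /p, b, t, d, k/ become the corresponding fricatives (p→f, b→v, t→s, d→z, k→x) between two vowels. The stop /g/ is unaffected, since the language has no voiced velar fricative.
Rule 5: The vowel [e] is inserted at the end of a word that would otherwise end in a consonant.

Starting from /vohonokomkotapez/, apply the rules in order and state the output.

Rule 1 (nasal place assimilation): no segment meets the environment; /vohonokomkotapez/ is unchanged.
Rule 2 (post-nasal voicing): /k/ is a voiceless stop immediately after the nasal /m/, so it voices to [g]. /vohonokomkotapez/ → vohonokomgotapez.
Rule 3 (intervocalic h-deletion): /h/ occurs between vowels /o/ and /o/, so it deletes. /vohonokomgotapez/ → voonokomgotapez.
Rule 4 (intervocalic spirantization): /k/ is a stop between vowels /o/ and /o/, so it spirantizes to the fricative [x]. /t/ is a stop between vowels /o/ and /a/, so it spirantizes to the fricative [s]. /p/ is a stop between vowels /a/ and /e/, so it spirantizes to the fricative [f]. /voonokomgotapez/ → voonoxomgosafez.
Rule 5 (final e-epenthesis): the form ends in the consonant /z/, so [e] is inserted word-finally. /voonoxomgosafez/ → voonoxomgosafeze.

voonoxomgosafeze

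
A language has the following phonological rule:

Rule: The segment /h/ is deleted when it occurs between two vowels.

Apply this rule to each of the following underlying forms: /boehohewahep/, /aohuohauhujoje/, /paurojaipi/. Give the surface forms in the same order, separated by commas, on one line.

/boehohewahep/: /h/ occurs between vowels /e/ and /o/, so it deletes. /h/ occurs between vowels /o/ and /e/, so it deletes. /h/ occurs between vowels /a/ and /e/, so it deletes. → [boeoewaep].
/aohuohauhujoje/: /h/ occurs between vowels /o/ and /u/, so it deletes. /h/ occurs between vowels /o/ and /a/, so it deletes. /h/ occurs between vowels /u/ and /u/, so it deletes. → [aouoauujoje].
/paurojaipi/: the rule's environment is not met; surfaces unchanged as [paurojaipi].

boeoewaep, aouoauujoje, paurojaipi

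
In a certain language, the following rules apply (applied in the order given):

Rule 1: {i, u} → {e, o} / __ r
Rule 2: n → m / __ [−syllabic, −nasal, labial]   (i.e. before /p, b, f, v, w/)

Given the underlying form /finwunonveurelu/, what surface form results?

fimwunomveorelu

Rule 1 (pre-rhotic lowering): /u/ is a high vowel immediately before /r/, so it lowers to [o]. /finwunonveurelu/ → finwunonveorelu.
Rule 2 (nasal place assimilation): /n/ precedes the labial consonant /w/, so it assimilates in place to [m]. /n/ precedes the labial consonant /v/, so it assimilates in place to [m]. /finwunonveorelu/ → fimwunomveorelu.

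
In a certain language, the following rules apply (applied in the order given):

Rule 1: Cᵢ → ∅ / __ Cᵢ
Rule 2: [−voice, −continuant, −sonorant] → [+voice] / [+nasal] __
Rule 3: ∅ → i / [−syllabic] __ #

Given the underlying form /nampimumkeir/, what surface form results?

Rule 1 (degemination): no segment meets the environment; /nampimumkeir/ is unchanged.
Rule 2 (post-nasal voicing): /p/ is a voiceless stop immediately after the nasal /m/, so it voices to [b]. /k/ is a voiceless stop immediately after the nasal /m/, so it voices to [g]. /nampimumkeir/ → nambimumgeir.
Rule 3 (final i-epenthesis): the form ends in the consonant /r/, so [i] is inserted word-finally. /nambimumgeir/ → nambimumgeiri.

nambimumgeiri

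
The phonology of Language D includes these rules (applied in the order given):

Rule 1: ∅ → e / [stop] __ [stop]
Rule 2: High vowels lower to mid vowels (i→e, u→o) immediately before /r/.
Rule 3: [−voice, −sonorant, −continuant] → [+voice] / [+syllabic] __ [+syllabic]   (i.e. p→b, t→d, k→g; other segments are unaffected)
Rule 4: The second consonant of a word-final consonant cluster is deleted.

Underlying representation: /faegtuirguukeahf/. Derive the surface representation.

faegeduerguugeah

Rule 1 (stop-cluster e-epenthesis): /g/ and /t/ form a stop–stop cluster, so [e] is inserted between them. /faegtuirguukeahf/ → faegetuirguukeahf.
Rule 2 (pre-rhotic lowering): /i/ is a high vowel immediately before /r/, so it lowers to [e]. /faegetuirguukeahf/ → faegetuerguukeahf.
Rule 3 (intervocalic voicing): /t/ is a voiceless stop between vowels /e/ and /u/, so it voices to [d]. /k/ is a voiceless stop between vowels /u/ and /e/, so it voices to [g]. /faegetuerguukeahf/ → faegeduerguugeahf.
Rule 4 (final cluster simplification): /f/ is the second consonant of a word-final cluster /hf/, so it deletes. /faegeduerguugeahf/ → faegeduerguugeah.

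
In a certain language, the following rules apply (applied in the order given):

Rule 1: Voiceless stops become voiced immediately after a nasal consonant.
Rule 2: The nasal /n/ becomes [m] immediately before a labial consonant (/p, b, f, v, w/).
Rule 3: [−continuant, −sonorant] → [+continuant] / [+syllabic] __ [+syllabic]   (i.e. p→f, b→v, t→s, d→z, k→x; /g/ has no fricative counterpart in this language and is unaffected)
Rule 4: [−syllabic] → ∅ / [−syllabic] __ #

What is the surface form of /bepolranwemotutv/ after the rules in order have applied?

Rule 1 (post-nasal voicing): no segment meets the environment; /bepolranwemotutv/ is unchanged.
Rule 2 (nasal place assimilation): /n/ precedes the labial consonant /w/, so it assimilates in place to [m]. /bepolranwemotutv/ → bepolramwemotutv.
Rule 3 (intervocalic spirantization): /p/ is a stop between vowels /e/ and /o/, so it spirantizes to the fricative [f]. /t/ is a stop between vowels /o/ and /u/, so it spirantizes to the fricative [s]. /bepolramwemotutv/ → befolramwemosutv.
Rule 4 (final cluster simplification): /v/ is the second consonant of a word-final cluster /tv/, so it deletes. /befolramwemosutv/ → befolramwemosut.

befolramwemosut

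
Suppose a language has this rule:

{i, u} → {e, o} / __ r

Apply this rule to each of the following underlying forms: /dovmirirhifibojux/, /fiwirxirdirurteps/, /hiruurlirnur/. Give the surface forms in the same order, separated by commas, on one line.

dovmererhifibojux, fiwerxerderorteps, heruorlernor

/dovmirirhifibojux/: /i/ is a high vowel immediately before /r/, so it lowers to [e]. /i/ is a high vowel immediately before /r/, so it lowers to [e]. → [dovmererhifibojux].
/fiwirxirdirurteps/: /i/ is a high vowel immediately before /r/, so it lowers to [e]. /i/ is a high vowel immediately before /r/, so it lowers to [e]. /i/ is a high vowel immediately before /r/, so it lowers to [e]. /u/ is a high vowel immediately before /r/, so it lowers to [o]. → [fiwerxerderorteps].
/hiruurlirnur/: /i/ is a high vowel immediately before /r/, so it lowers to [e]. /u/ is a high vowel immediately before /r/, so it lowers to [o]. /i/ is a high vowel immediately before /r/, so it lowers to [e]. /u/ is a high vowel immediately before /r/, so it lowers to [o]. → [heruorlernor].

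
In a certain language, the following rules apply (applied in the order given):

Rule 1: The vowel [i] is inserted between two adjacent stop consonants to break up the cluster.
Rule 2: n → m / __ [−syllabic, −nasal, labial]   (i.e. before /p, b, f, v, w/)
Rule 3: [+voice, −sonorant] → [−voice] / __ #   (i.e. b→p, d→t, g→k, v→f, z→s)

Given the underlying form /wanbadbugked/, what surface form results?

Rule 1 (stop-cluster i-epenthesis): /d/ and /b/ form a stop–stop cluster, so [i] is inserted between them. /g/ and /k/ form a stop–stop cluster, so [i] is inserted between them. /wanbadbugked/ → wanbadibugiked.
Rule 2 (nasal place assimilation): /n/ precedes the labial consonant /b/, so it assimilates in place to [m]. /wanbadibugiked/ → wambadibugiked.
Rule 3 (final devoicing): /d/ is a voiced obstruent in word-final position, so it devoices to [t]. /wambadibugiked/ → wambadibugiket.

wambadibugiket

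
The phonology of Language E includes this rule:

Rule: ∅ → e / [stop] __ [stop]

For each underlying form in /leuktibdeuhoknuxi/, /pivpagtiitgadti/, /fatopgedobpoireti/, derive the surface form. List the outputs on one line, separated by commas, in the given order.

/leuktibdeuhoknuxi/: /k/ and /t/ form a stop–stop cluster, so [e] is inserted between them. /b/ and /d/ form a stop–stop cluster, so [e] is inserted between them. → [leuketibedeuhoknuxi].
/pivpagtiitgadti/: /g/ and /t/ form a stop–stop cluster, so [e] is inserted between them. /t/ and /g/ form a stop–stop cluster, so [e] is inserted between them. /d/ and /t/ form a stop–stop cluster, so [e] is inserted between them. → [pivpagetiitegadeti].
/fatopgedobpoireti/: /p/ and /g/ form a stop–stop cluster, so [e] is inserted between them. /b/ and /p/ form a stop–stop cluster, so [e] is inserted between them. → [fatopegedobepoireti].

leuketibedeuhoknuxi, pivpagetiitegadeti, fatopegedobepoireti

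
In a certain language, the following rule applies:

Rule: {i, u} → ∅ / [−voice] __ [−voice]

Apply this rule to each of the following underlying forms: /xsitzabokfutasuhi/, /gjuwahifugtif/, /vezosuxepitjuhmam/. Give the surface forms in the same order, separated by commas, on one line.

/xsitzabokfutasuhi/: /i/ is a high vowel flanked by voiceless consonants /s/ and /t/, so it deletes. /u/ is a high vowel flanked by voiceless consonants /f/ and /t/, so it deletes. /u/ is a high vowel flanked by voiceless consonants /s/ and /h/, so it deletes. → [xstzabokftashi].
/gjuwahifugtif/: /i/ is a high vowel flanked by voiceless consonants /h/ and /f/, so it deletes. /i/ is a high vowel flanked by voiceless consonants /t/ and /f/, so it deletes. → [gjuwahfugtf].
/vezosuxepitjuhmam/: /u/ is a high vowel flanked by voiceless consonants /s/ and /x/, so it deletes. /i/ is a high vowel flanked by voiceless consonants /p/ and /t/, so it deletes. → [vezosxeptjuhmam].

xstzabokftashi, gjuwahfugtf, vezosxeptjuhmam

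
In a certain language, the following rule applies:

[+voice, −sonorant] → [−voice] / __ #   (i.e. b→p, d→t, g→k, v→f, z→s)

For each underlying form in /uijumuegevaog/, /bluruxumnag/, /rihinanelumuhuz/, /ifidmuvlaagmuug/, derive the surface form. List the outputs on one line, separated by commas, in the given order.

uijumuegevaok, bluruxumnak, rihinanelumuhus, ifidmuvlaagmuuk

/uijumuegevaog/: /g/ is a voiced obstruent in word-final position, so it devoices to [k]. → [uijumuegevaok].
/bluruxumnag/: /g/ is a voiced obstruent in word-final position, so it devoices to [k]. → [bluruxumnak].
/rihinanelumuhuz/: /z/ is a voiced obstruent in word-final position, so it devoices to [s]. → [rihinanelumuhus].
/ifidmuvlaagmuug/: /g/ is a voiced obstruent in word-final position, so it devoices to [k]. → [ifidmuvlaagmuuk].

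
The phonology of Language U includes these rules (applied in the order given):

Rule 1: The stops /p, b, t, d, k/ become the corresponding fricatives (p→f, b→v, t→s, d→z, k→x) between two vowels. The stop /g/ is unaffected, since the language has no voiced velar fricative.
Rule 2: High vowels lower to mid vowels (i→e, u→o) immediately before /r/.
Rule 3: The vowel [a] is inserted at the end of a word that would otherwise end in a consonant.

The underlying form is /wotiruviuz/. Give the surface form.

woseruviuza

Rule 1 (intervocalic spirantization): /t/ is a stop between vowels /o/ and /i/, so it spirantizes to the fricative [s]. /wotiruviuz/ → wosiruviuz.
Rule 2 (pre-rhotic lowering): /i/ is a high vowel immediately before /r/, so it lowers to [e]. /wosiruviuz/ → woseruviuz.
Rule 3 (final a-epenthesis): the form ends in the consonant /z/, so [a] is inserted word-finally. /woseruviuz/ → woseruviuza.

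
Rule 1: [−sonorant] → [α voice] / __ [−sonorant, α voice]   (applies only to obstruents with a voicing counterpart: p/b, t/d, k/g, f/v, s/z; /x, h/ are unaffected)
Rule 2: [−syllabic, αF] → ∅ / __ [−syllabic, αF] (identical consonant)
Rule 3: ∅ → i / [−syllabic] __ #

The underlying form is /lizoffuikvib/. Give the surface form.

lizofuigvibi

Rule 1 (regressive voicing assimilation): /k/ precedes the voiced obstruent /v/, so it voices to [g] by assimilation. /lizoffuikvib/ → lizoffuigvib.
Rule 2 (degemination): /ff/ is a geminate; the first /f/ deletes. /lizoffuigvib/ → lizofuigvib.
Rule 3 (final i-epenthesis): the form ends in the consonant /b/, so [i] is inserted word-finally. /lizofuigvib/ → lizofuigvibi.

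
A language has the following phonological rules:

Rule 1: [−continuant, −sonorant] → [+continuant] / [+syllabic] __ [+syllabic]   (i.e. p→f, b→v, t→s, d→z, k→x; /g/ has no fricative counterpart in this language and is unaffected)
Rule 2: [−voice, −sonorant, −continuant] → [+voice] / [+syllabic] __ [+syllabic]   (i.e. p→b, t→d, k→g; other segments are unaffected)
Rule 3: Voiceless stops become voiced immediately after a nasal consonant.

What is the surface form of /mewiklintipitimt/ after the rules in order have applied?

mewiklindifisimd

Rule 1 (intervocalic spirantization): /p/ is a stop between vowels /i/ and /i/, so it spirantizes to the fricative [f]. /t/ is a stop between vowels /i/ and /i/, so it spirantizes to the fricative [s]. /mewiklintipitimt/ → mewiklintifisimt.
Rule 2 (intervocalic voicing): no segment meets the environment; /mewiklintifisimt/ is unchanged.
Rule 3 (post-nasal voicing): /t/ is a voiceless stop immediately after the nasal /n/, so it voices to [d]. /t/ is a voiceless stop immediately after the nasal /m/, so it voices to [d]. /mewiklintifisimt/ → mewiklindifisimd.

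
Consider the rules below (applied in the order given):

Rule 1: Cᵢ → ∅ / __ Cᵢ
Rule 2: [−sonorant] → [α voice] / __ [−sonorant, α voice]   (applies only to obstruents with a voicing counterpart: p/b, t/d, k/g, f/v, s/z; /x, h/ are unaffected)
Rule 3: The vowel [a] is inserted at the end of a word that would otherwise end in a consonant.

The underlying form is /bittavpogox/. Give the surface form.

Rule 1 (degemination): /tt/ is a geminate; the first /t/ deletes. /bittavpogox/ → bitavpogox.
Rule 2 (regressive voicing assimilation): /v/ precedes the voiceless obstruent /p/, so it devoices to [f] by assimilation. /bitavpogox/ → bitafpogox.
Rule 3 (final a-epenthesis): the form ends in the consonant /x/, so [a] is inserted word-finally. /bitafpogox/ → bitafpogoxa.

bitafpogoxa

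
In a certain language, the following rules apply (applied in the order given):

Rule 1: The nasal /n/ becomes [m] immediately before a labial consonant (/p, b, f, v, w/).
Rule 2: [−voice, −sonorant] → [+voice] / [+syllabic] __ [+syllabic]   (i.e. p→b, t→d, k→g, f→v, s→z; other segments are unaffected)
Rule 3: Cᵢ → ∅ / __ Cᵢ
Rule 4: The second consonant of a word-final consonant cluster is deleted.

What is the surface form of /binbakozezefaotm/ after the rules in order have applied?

bimbagozezevaot

Rule 1 (nasal place assimilation): /n/ precedes the labial consonant /b/, so it assimilates in place to [m]. /binbakozezefaotm/ → bimbakozezefaotm.
Rule 2 (intervocalic voicing): /k/ is a voiceless obstruent between vowels /a/ and /o/, so it voices to [g]. /f/ is a voiceless obstruent between vowels /e/ and /a/, so it voices to [v]. /bimbakozezefaotm/ → bimbagozezevaotm.
Rule 3 (degemination): no segment meets the environment; /bimbagozezevaotm/ is unchanged.
Rule 4 (final cluster simplification): /m/ is the second consonant of a word-final cluster /tm/, so it deletes. /bimbagozezevaotm/ → bimbagozezevaot.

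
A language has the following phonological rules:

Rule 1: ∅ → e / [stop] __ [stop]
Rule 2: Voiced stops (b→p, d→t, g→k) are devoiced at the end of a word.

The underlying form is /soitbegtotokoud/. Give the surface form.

Rule 1 (stop-cluster e-epenthesis): /t/ and /b/ form a stop–stop cluster, so [e] is inserted between them. /g/ and /t/ form a stop–stop cluster, so [e] is inserted between them. /soitbegtotokoud/ → soitebegetotokoud.
Rule 2 (final devoicing): /d/ is a voiced stop in word-final position, so it devoices to [t]. /soitebegetotokoud/ → soitebegetotokout.

soitebegetotokout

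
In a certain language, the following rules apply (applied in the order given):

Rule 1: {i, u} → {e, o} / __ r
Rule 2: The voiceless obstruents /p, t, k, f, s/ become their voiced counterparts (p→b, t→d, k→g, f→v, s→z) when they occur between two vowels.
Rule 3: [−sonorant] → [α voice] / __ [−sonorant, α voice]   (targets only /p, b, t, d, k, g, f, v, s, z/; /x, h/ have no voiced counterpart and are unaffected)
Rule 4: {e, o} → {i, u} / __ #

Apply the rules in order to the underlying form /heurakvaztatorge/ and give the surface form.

heoragvastadorgi

Rule 1 (pre-rhotic lowering): /u/ is a high vowel immediately before /r/, so it lowers to [o]. /heurakvaztatorge/ → heorakvaztatorge.
Rule 2 (intervocalic voicing): /t/ is a voiceless obstruent between vowels /a/ and /o/, so it voices to [d]. /heorakvaztatorge/ → heorakvaztadorge.
Rule 3 (regressive voicing assimilation): /k/ precedes the voiced obstruent /v/, so it voices to [g] by assimilation. /z/ precedes the voiceless obstruent /t/, so it devoices to [s] by assimilation. /heorakvaztadorge/ → heoragvastadorge.
Rule 4 (final vowel raising): /e/ is a mid vowel in word-final position, so it raises to [i]. /heoragvastadorge/ → heoragvastadorgi.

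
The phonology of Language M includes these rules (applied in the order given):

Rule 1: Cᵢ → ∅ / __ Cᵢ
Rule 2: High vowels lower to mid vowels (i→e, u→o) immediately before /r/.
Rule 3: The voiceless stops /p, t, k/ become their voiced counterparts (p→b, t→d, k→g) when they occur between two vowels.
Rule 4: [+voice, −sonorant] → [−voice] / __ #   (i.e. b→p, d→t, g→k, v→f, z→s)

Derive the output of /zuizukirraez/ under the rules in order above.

Rule 1 (degemination): /rr/ is a geminate; the first /r/ deletes. /zuizukirraez/ → zuizukiraez.
Rule 2 (pre-rhotic lowering): /i/ is a high vowel immediately before /r/, so it lowers to [e]. /zuizukiraez/ → zuizukeraez.
Rule 3 (intervocalic voicing): /k/ is a voiceless stop between vowels /u/ and /e/, so it voices to [g]. /zuizukeraez/ → zuizugeraez.
Rule 4 (final devoicing): /z/ is a voiced obstruent in word-final position, so it devoices to [s]. /zuizugeraez/ → zuizugeraes.

zuizugeraes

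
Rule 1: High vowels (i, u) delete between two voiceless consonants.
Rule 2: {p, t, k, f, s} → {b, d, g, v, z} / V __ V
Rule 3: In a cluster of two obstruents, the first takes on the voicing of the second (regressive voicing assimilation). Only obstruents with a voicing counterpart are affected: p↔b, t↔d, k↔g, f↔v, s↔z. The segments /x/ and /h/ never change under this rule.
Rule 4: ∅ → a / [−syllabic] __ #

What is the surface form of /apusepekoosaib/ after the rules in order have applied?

apsebegoozaiba

Rule 1 (high vowel syncope): /u/ is a high vowel flanked by voiceless consonants /p/ and /s/, so it deletes. /apusepekoosaib/ → apsepekoosaib.
Rule 2 (intervocalic voicing): /p/ is a voiceless obstruent between vowels /e/ and /e/, so it voices to [b]. /k/ is a voiceless obstruent between vowels /e/ and /o/, so it voices to [g]. /s/ is a voiceless obstruent between vowels /o/ and /a/, so it voices to [z]. /apsepekoosaib/ → apsebegoozaib.
Rule 3 (regressive voicing assimilation): no segment meets the environment; /apsebegoozaib/ is unchanged.
Rule 4 (final a-epenthesis): the form ends in the consonant /b/, so [a] is inserted word-finally. /apsebegoozaib/ → apsebegoozaiba.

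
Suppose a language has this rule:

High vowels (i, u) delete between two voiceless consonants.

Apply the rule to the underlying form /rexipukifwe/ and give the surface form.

/i/ is a high vowel flanked by voiceless consonants /x/ and /p/, so it deletes.
/u/ is a high vowel flanked by voiceless consonants /p/ and /k/, so it deletes.
/i/ is a high vowel flanked by voiceless consonants /k/ and /f/, so it deletes.
Surface form: [rexpkfwe].

rexpkfwe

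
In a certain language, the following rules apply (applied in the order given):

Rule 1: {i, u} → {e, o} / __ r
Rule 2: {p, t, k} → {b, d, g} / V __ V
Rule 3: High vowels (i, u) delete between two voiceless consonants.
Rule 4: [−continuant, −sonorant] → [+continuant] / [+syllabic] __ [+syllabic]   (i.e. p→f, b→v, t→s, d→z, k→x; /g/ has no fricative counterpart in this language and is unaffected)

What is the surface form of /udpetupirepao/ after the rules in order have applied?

udpezuverevao

Rule 1 (pre-rhotic lowering): /i/ is a high vowel immediately before /r/, so it lowers to [e]. /udpetupirepao/ → udpetuperepao.
Rule 2 (intervocalic voicing): /t/ is a voiceless stop between vowels /e/ and /u/, so it voices to [d]. /p/ is a voiceless stop between vowels /u/ and /e/, so it voices to [b]. /p/ is a voiceless stop between vowels /e/ and /a/, so it voices to [b]. /udpetuperepao/ → udpeduberebao.
Rule 3 (high vowel syncope): no segment meets the environment; /udpeduberebao/ is unchanged.
Rule 4 (intervocalic spirantization): /d/ is a stop between vowels /e/ and /u/, so it spirantizes to the fricative [z]. /b/ is a stop between vowels /u/ and /e/, so it spirantizes to the fricative [v]. /b/ is a stop between vowels /e/ and /a/, so it spirantizes to the fricative [v]. /udpeduberebao/ → udpezuverevao.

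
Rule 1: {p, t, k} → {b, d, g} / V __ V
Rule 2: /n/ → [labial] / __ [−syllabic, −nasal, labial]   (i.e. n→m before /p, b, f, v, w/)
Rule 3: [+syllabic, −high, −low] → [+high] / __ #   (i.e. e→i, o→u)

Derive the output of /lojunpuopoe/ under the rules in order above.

lojumpuoboi

Rule 1 (intervocalic voicing): /p/ is a voiceless stop between vowels /o/ and /o/, so it voices to [b]. /lojunpuopoe/ → lojunpuoboe.
Rule 2 (nasal place assimilation): /n/ precedes the labial consonant /p/, so it assimilates in place to [m]. /lojunpuoboe/ → lojumpuoboe.
Rule 3 (final vowel raising): /e/ is a mid vowel in word-final position, so it raises to [i]. /lojumpuoboe/ → lojumpuoboi.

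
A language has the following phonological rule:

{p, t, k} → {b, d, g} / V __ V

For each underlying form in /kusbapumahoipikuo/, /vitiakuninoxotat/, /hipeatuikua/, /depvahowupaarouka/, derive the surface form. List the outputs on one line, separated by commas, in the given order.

kusbabumahoibiguo, vidiaguninoxodat, hibeaduigua, depvahowubaarouga

/kusbapumahoipikuo/: /p/ is a voiceless stop between vowels /a/ and /u/, so it voices to [b]. /p/ is a voiceless stop between vowels /i/ and /i/, so it voices to [b]. /k/ is a voiceless stop between vowels /i/ and /u/, so it voices to [g]. → [kusbabumahoibiguo].
/vitiakuninoxotat/: /t/ is a voiceless stop between vowels /i/ and /i/, so it voices to [d]. /k/ is a voiceless stop between vowels /a/ and /u/, so it voices to [g]. /t/ is a voiceless stop between vowels /o/ and /a/, so it voices to [d]. → [vidiaguninoxodat].
/hipeatuikua/: /p/ is a voiceless stop between vowels /i/ and /e/, so it voices to [b]. /t/ is a voiceless stop between vowels /a/ and /u/, so it voices to [d]. /k/ is a voiceless stop between vowels /i/ and /u/, so it voices to [g]. → [hibeaduigua].
/depvahowupaarouka/: /p/ is a voiceless stop between vowels /u/ and /a/, so it voices to [b]. /k/ is a voiceless stop between vowels /u/ and /a/, so it voices to [g]. → [depvahowubaarouga].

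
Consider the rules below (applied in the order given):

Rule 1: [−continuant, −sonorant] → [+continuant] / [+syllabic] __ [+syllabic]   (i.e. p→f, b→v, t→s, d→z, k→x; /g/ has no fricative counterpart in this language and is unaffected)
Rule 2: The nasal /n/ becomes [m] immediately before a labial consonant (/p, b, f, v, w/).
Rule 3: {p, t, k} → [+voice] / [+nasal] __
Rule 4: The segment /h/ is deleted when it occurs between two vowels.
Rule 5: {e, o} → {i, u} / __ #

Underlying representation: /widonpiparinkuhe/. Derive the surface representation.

Rule 1 (intervocalic spirantization): /d/ is a stop between vowels /i/ and /o/, so it spirantizes to the fricative [z]. /p/ is a stop between vowels /i/ and /a/, so it spirantizes to the fricative [f]. /widonpiparinkuhe/ → wizonpifarinkuhe.
Rule 2 (nasal place assimilation): /n/ precedes the labial consonant /p/, so it assimilates in place to [m]. /wizonpifarinkuhe/ → wizompifarinkuhe.
Rule 3 (post-nasal voicing): /p/ is a voiceless stop immediately after the nasal /m/, so it voices to [b]. /k/ is a voiceless stop immediately after the nasal /n/, so it voices to [g]. /wizompifarinkuhe/ → wizombifaringuhe.
Rule 4 (intervocalic h-deletion): /h/ occurs between vowels /u/ and /e/, so it deletes. /wizombifaringuhe/ → wizombifaringue.
Rule 5 (final vowel raising): /e/ is a mid vowel in word-final position, so it raises to [i]. /wizombifaringue/ → wizombifaringui.

wizombifaringui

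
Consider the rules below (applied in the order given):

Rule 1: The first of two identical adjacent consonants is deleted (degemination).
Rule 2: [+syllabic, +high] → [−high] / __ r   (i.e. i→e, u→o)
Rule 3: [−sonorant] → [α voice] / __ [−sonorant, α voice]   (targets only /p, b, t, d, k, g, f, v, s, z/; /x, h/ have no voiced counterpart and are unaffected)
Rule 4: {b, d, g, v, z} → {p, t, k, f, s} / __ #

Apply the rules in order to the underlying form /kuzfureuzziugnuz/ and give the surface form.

kusforeuziugnus

Rule 1 (degemination): /zz/ is a geminate; the first /z/ deletes. /kuzfureuzziugnuz/ → kuzfureuziugnuz.
Rule 2 (pre-rhotic lowering): /u/ is a high vowel immediately before /r/, so it lowers to [o]. /kuzfureuziugnuz/ → kuzforeuziugnuz.
Rule 3 (regressive voicing assimilation): /z/ precedes the voiceless obstruent /f/, so it devoices to [s] by assimilation. /kuzforeuziugnuz/ → kusforeuziugnuz.
Rule 4 (final devoicing): /z/ is a voiced obstruent in word-final position, so it devoices to [s]. /kusforeuziugnuz/ → kusforeuziugnus.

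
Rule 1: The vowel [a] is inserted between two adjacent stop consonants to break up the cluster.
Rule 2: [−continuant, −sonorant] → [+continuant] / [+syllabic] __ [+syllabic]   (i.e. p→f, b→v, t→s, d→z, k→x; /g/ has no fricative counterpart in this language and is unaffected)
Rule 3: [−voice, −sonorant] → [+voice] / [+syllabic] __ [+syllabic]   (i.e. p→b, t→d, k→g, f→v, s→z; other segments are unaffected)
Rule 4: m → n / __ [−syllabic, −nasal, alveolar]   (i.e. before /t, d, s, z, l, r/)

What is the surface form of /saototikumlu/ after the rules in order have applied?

Rule 1 (stop-cluster a-epenthesis): no segment meets the environment; /saototikumlu/ is unchanged.
Rule 2 (intervocalic spirantization): /t/ is a stop between vowels /o/ and /o/, so it spirantizes to the fricative [s]. /t/ is a stop between vowels /o/ and /i/, so it spirantizes to the fricative [s]. /k/ is a stop between vowels /i/ and /u/, so it spirantizes to the fricative [x]. /saototikumlu/ → saososixumlu.
Rule 3 (intervocalic voicing): /s/ is a voiceless obstruent between vowels /o/ and /o/, so it voices to [z]. /s/ is a voiceless obstruent between vowels /o/ and /i/, so it voices to [z]. /saososixumlu/ → saozozixumlu.
Rule 4 (nasal place assimilation): /m/ precedes the alveolar consonant /l/, so it assimilates in place to [n]. /saozozixumlu/ → saozozixunlu.

saozozixunlu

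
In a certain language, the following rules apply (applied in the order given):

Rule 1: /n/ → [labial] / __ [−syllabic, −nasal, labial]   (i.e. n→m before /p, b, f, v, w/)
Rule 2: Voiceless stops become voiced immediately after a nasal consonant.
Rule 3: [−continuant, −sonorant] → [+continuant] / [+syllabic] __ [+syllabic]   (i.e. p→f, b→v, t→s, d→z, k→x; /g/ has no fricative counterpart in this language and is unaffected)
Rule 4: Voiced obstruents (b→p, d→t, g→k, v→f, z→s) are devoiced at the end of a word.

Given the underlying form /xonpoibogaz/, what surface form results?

Rule 1 (nasal place assimilation): /n/ precedes the labial consonant /p/, so it assimilates in place to [m]. /xonpoibogaz/ → xompoibogaz.
Rule 2 (post-nasal voicing): /p/ is a voiceless stop immediately after the nasal /m/, so it voices to [b]. /xompoibogaz/ → xomboibogaz.
Rule 3 (intervocalic spirantization): /b/ is a stop between vowels /i/ and /o/, so it spirantizes to the fricative [v]. /xomboibogaz/ → xomboivogaz.
Rule 4 (final devoicing): /z/ is a voiced obstruent in word-final position, so it devoices to [s]. /xomboivogaz/ → xomboivogas.

xomboivogas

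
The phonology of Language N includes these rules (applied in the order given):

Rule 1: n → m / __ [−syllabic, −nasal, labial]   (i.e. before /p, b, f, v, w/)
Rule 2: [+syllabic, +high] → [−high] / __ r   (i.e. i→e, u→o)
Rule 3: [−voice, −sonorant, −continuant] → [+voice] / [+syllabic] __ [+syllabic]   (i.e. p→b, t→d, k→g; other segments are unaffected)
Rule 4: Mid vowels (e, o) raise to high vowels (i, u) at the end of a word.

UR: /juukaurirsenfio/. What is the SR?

juugaorersemfiu

Rule 1 (nasal place assimilation): /n/ precedes the labial consonant /f/, so it assimilates in place to [m]. /juukaurirsenfio/ → juukaurirsemfio.
Rule 2 (pre-rhotic lowering): /u/ is a high vowel immediately before /r/, so it lowers to [o]. /i/ is a high vowel immediately before /r/, so it lowers to [e]. /juukaurirsemfio/ → juukaorersemfio.
Rule 3 (intervocalic voicing): /k/ is a voiceless stop between vowels /u/ and /a/, so it voices to [g]. /juukaorersemfio/ → juugaorersemfio.
Rule 4 (final vowel raising): /o/ is a mid vowel in word-final position, so it raises to [u]. /juugaorersemfio/ → juugaorersemfiu.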